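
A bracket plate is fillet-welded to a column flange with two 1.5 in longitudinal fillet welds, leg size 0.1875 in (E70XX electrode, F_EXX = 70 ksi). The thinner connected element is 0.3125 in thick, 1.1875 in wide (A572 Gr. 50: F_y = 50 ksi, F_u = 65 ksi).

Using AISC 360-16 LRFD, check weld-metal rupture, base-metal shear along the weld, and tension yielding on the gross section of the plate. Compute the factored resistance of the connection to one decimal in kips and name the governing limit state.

Weld metal: throat = 0.707×0.1875 = 0.13256 in, L = 2×1.5 = 3 in. φR_n = 0.75 × 0.6 × 70 × 0.13256 × 3 = 12.5 kips.
Base metal shear (0.3125 in plate): yield φR_n = 1.0×0.6×50×0.3125×3 = 28.1 kips; rupture φR_n = 0.75×0.6×65×0.3125×3 = 27.4 kips; take 27.4 kips (rupture).
Tension yield (gross): A_g = 1.1875×0.3125 = 0.37109 in². φR_n = 0.90 × 50 × 0.37109 = 16.7 kips.
Governing: min(12.5, 27.4, 16.7) = 12.5 kips → weld metal.

12.5 kips (weld metal governs)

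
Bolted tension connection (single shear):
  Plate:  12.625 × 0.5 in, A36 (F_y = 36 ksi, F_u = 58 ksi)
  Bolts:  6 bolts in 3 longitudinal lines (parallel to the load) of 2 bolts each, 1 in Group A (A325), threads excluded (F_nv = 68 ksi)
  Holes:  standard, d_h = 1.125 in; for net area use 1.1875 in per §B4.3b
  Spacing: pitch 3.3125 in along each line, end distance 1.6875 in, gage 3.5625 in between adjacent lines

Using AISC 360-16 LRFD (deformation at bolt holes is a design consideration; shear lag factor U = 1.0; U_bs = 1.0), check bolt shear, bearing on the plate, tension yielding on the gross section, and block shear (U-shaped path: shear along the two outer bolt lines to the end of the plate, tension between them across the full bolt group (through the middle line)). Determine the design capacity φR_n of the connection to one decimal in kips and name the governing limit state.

184.3 kips (block shear governs)

Bolt shear: A_b = π(1)²/4 = 0.7854 in². φR_n = 0.75 × 68 × 0.7854 × 6 × 1 = 240.3 kips.
Bearing (0.5 in plate, F_u = 58 ksi): end bolts L_c = 1.6875 − 1.125/2 = 1.125, R_n = min(1.2×1.125×0.5×58, 2.4×1×0.5×58) = 39.15 kips/bolt; interior L_c = 3.3125 − 1.125 = 2.1875, R_n = 69.6 kips/bolt. φR_n = 0.75 × (3×39.15 + 3×69.6) = 244.7 kips.
Tension yield (gross): A_g = 12.625×0.5 = 6.3125 in². φR_n = 0.90 × 36 × 6.3125 = 204.5 kips.
Block shear: shear path 2×[1.6875+1×3.3125] = 2×5 in, A_gv = 5, A_nv = 2×(5 − 1.5×1.1875)×0.5 = 3.2188 in²; tension across gage: (7.125 − 2×1.1875)×0.5 = 2.375 in². R_n = min(0.6×58×3.2188, 0.6×36×5) + 1.0×58×2.375 = min(112.01, 108) + 137.75 = 245.75 kips. φR_n = 0.75 × 245.75 = 184.3 kips.
Governing: min(240.3, 244.7, 204.5, 184.3) = 184.3 kips → block shear.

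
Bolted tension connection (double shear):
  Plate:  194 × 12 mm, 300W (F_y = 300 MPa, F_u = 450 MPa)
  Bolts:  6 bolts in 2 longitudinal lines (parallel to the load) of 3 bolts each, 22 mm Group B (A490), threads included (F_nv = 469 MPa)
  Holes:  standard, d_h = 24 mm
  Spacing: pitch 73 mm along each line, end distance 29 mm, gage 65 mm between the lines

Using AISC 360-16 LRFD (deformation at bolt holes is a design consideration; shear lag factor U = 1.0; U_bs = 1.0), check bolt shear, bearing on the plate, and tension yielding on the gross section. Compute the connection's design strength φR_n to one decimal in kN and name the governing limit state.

Bolt shear: A_b = π(22)²/4 = 380.13 mm². φR_n = 0.75 × 469 × 380.13 × 6 × 2 = 1604.5 kN.
Bearing (12 mm plate, F_u = 450 MPa): end bolts L_c = 29 − 24/2 = 17, R_n = min(1.2×17×12×450, 2.4×22×12×450) = 110.16 kN/bolt; interior L_c = 73 − 24 = 49, R_n = 285.12 kN/bolt. φR_n = 0.75 × (2×110.16 + 4×285.12) = 1020.6 kN.
Tension yield (gross): A_g = 194×12 = 2328 mm². φR_n = 0.90 × 300 × 2328 = 628.6 kN.
Governing: min(1604.5, 1020.6, 628.6) = 628.6 kN → gross-section yield.

628.6 kN (gross-section yield governs)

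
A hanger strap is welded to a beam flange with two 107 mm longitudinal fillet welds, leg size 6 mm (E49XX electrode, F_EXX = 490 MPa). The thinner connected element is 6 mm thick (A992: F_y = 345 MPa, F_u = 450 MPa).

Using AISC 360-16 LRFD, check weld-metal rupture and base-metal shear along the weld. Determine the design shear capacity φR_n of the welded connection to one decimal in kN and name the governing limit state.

200.2 kN (weld metal governs)

Weld metal: throat = 0.707×6 = 4.242 mm, L = 2×107 = 214 mm. φR_n = 0.75 × 0.6 × 490 × 4.242 × 214 = 200.2 kN.
Base metal shear (6 mm plate): yield φR_n = 1.0×0.6×345×6×214 = 265.8 kN; rupture φR_n = 0.75×0.6×450×6×214 = 260.0 kN; take 260.0 kN (rupture).
Governing: min(200.2, 260.0) = 200.2 kN → weld metal.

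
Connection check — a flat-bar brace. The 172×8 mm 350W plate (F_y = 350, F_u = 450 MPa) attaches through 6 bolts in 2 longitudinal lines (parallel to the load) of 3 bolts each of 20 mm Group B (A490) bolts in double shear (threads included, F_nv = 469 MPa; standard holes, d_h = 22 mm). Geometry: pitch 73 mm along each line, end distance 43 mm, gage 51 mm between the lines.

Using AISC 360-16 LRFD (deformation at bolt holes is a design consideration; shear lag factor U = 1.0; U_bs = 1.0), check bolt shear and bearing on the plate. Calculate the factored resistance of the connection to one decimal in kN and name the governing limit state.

Bolt shear: A_b = π(20)²/4 = 314.16 mm². φR_n = 0.75 × 469 × 314.16 × 6 × 2 = 1326.1 kN.
Bearing (8 mm plate, F_u = 450 MPa): end bolts L_c = 43 − 22/2 = 32, R_n = min(1.2×32×8×450, 2.4×20×8×450) = 138.24 kN/bolt; interior L_c = 73 − 22 = 51, R_n = 172.8 kN/bolt. φR_n = 0.75 × (2×138.24 + 4×172.8) = 725.8 kN.
Governing: min(1326.1, 725.8) = 725.8 kN → bearing.

725.8 kN (bearing governs)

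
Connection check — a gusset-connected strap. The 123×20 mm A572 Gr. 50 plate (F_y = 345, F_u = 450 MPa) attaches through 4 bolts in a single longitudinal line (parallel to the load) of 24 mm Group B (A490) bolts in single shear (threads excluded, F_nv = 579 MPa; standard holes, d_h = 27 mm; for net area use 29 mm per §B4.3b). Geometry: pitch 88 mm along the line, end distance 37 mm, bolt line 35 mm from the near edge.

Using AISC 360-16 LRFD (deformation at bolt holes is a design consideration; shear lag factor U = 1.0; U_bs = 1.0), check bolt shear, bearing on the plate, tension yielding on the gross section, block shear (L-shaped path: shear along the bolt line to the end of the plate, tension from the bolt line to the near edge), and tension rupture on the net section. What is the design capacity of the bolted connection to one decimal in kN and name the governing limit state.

634.5 kN (net-section rupture governs)

Bolt shear: A_b = π(24)²/4 = 452.39 mm². φR_n = 0.75 × 579 × 452.39 × 4 × 1 = 785.8 kN.
Bearing (20 mm plate, F_u = 450 MPa): end bolts L_c = 37 − 27/2 = 23.5, R_n = min(1.2×23.5×20×450, 2.4×24×20×450) = 253.8 kN/bolt; interior L_c = 88 − 27 = 61, R_n = 518.4 kN/bolt. φR_n = 0.75 × (1×253.8 + 3×518.4) = 1356.8 kN.
Tension yield (gross): A_g = 123×20 = 2460 mm². φR_n = 0.90 × 345 × 2460 = 763.8 kN.
Block shear: shear path 1×[37+3×88] = 1×301 mm, A_gv = 6020, A_nv = 1×(301 − 3.5×29)×20 = 3990 mm²; tension to near edge: (35 − 0.5×29)×20 = 410 mm². R_n = min(0.6×450×3990, 0.6×345×6020) + 1.0×450×410 = min(1077.3, 1246.1) + 184.5 = 1261.8 kN. φR_n = 0.75 × 1261.8 = 946.4 kN.
Tension rupture (net): A_n = (123 − 1×29)×20 = 1880 mm² (U = 1.0, A_e = A_n). φR_n = 0.75 × 450 × 1880 = 634.5 kN.
Governing: min(785.8, 1356.8, 763.8, 946.4, 634.5) = 634.5 kN → net-section rupture.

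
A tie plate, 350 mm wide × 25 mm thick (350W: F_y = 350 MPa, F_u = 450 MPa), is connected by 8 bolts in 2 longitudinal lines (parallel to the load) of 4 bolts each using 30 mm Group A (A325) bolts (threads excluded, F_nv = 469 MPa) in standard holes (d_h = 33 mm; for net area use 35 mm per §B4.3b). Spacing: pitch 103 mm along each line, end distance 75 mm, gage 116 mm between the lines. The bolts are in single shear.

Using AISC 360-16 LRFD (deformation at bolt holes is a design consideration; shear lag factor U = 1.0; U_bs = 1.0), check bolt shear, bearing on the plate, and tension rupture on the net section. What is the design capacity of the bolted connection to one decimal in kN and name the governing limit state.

Bolt shear: A_b = π(30)²/4 = 706.86 mm². φR_n = 0.75 × 469 × 706.86 × 8 × 1 = 1989.1 kN.
Bearing (25 mm plate, F_u = 450 MPa): end bolts L_c = 75 − 33/2 = 58.5, R_n = min(1.2×58.5×25×450, 2.4×30×25×450) = 789.75 kN/bolt; interior L_c = 103 − 33 = 70, R_n = 810 kN/bolt. φR_n = 0.75 × (2×789.75 + 6×810) = 4829.6 kN.
Tension rupture (net): A_n = (350 − 2×35)×25 = 7000 mm² (U = 1.0, A_e = A_n). φR_n = 0.75 × 450 × 7000 = 2362.5 kN.
Governing: min(1989.1, 4829.6, 2362.5) = 1989.1 kN → bolt shear.

1989.1 kN (bolt shear governs)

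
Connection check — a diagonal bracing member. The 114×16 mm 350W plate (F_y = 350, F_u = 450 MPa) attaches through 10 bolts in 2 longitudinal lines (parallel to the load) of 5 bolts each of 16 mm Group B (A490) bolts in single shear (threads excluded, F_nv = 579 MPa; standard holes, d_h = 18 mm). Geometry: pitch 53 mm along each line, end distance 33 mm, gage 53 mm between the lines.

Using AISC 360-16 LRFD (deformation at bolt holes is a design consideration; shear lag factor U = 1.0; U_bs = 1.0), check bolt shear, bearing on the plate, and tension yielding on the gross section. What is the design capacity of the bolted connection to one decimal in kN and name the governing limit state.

Bolt shear: A_b = π(16)²/4 = 201.06 mm². φR_n = 0.75 × 579 × 201.06 × 10 × 1 = 873.1 kN.
Bearing (16 mm plate, F_u = 450 MPa): end bolts L_c = 33 − 18/2 = 24, R_n = min(1.2×24×16×450, 2.4×16×16×450) = 207.36 kN/bolt; interior L_c = 53 − 18 = 35, R_n = 276.48 kN/bolt. φR_n = 0.75 × (2×207.36 + 8×276.48) = 1969.9 kN.
Tension yield (gross): A_g = 114×16 = 1824 mm². φR_n = 0.90 × 350 × 1824 = 574.6 kN.
Governing: min(873.1, 1969.9, 574.6) = 574.6 kN → gross-section yield.

574.6 kN (gross-section yield governs)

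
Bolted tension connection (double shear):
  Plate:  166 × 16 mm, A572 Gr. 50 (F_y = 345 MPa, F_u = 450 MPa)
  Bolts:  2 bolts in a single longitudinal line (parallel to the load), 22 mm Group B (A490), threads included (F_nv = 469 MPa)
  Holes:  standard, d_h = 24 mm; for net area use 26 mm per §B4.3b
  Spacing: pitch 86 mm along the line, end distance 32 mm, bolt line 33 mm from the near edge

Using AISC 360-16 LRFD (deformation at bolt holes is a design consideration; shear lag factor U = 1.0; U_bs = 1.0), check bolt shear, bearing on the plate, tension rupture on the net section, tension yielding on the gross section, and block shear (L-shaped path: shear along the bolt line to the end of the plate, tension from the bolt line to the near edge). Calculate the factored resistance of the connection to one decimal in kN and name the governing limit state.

Bolt shear: A_b = π(22)²/4 = 380.13 mm². φR_n = 0.75 × 469 × 380.13 × 2 × 2 = 534.8 kN.
Bearing (16 mm plate, F_u = 450 MPa): end bolts L_c = 32 − 24/2 = 20, R_n = min(1.2×20×16×450, 2.4×22×16×450) = 172.8 kN/bolt; interior L_c = 86 − 24 = 62, R_n = 380.16 kN/bolt. φR_n = 0.75 × (1×172.8 + 1×380.16) = 414.7 kN.
Tension rupture (net): A_n = (166 − 1×26)×16 = 2240 mm² (U = 1.0, A_e = A_n). φR_n = 0.75 × 450 × 2240 = 756.0 kN.
Tension yield (gross): A_g = 166×16 = 2656 mm². φR_n = 0.90 × 345 × 2656 = 824.7 kN.
Block shear: shear path 1×[32+1×86] = 1×118 mm, A_gv = 1888, A_nv = 1×(118 − 1.5×26)×16 = 1264 mm²; tension to near edge: (33 − 0.5×26)×16 = 320 mm². R_n = min(0.6×450×1264, 0.6×345×1888) + 1.0×450×320 = min(341.28, 390.82) + 144 = 485.28 kN. φR_n = 0.75 × 485.28 = 364.0 kN.
Governing: min(534.8, 414.7, 756.0, 824.7, 364.0) = 364.0 kN → block shear.

364.0 kN (block shear governs)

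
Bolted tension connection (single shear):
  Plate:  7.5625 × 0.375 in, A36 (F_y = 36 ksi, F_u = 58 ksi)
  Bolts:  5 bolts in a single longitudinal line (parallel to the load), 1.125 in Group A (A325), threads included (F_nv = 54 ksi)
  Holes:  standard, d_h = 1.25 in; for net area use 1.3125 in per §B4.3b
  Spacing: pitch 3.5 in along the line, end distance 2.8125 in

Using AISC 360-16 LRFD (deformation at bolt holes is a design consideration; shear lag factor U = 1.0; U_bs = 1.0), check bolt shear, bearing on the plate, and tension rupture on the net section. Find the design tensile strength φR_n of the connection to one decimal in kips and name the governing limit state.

102.0 kips (net-section rupture governs)

Bolt shear: A_b = π(1.125)²/4 = 0.99402 in². φR_n = 0.75 × 54 × 0.99402 × 5 × 1 = 201.3 kips.
Bearing (0.375 in plate, F_u = 58 ksi): end bolts L_c = 2.8125 − 1.25/2 = 2.1875, R_n = min(1.2×2.1875×0.375×58, 2.4×1.125×0.375×58) = 57.094 kips/bolt; interior L_c = 3.5 − 1.25 = 2.25, R_n = 58.725 kips/bolt. φR_n = 0.75 × (1×57.094 + 4×58.725) = 219.0 kips.
Tension rupture (net): A_n = (7.5625 − 1×1.3125)×0.375 = 2.3438 in² (U = 1.0, A_e = A_n). φR_n = 0.75 × 58 × 2.3438 = 102.0 kips.
Governing: min(201.3, 219.0, 102.0) = 102.0 kips → net-section rupture.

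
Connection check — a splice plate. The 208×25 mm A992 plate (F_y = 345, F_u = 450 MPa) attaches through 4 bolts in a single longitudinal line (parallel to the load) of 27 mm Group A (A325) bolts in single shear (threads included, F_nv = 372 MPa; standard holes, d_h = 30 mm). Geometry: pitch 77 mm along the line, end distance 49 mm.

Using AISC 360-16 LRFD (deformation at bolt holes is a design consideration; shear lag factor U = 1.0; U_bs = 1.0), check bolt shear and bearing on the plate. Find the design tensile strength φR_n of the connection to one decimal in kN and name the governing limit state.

639.0 kN (bolt shear governs)

Bolt shear: A_b = π(27)²/4 = 572.56 mm². φR_n = 0.75 × 372 × 572.56 × 4 × 1 = 639.0 kN.
Bearing (25 mm plate, F_u = 450 MPa): end bolts L_c = 49 − 30/2 = 34, R_n = min(1.2×34×25×450, 2.4×27×25×450) = 459 kN/bolt; interior L_c = 77 − 30 = 47, R_n = 634.5 kN/bolt. φR_n = 0.75 × (1×459 + 3×634.5) = 1771.9 kN.
Governing: min(639.0, 1771.9) = 639.0 kN → bolt shear.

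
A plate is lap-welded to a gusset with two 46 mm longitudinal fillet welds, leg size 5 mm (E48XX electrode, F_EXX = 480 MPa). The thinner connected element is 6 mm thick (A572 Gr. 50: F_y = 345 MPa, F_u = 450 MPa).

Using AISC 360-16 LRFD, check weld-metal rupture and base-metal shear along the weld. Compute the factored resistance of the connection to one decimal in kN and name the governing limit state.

70.2 kN (weld metal governs)

Weld metal: throat = 0.707×5 = 3.535 mm, L = 2×46 = 92 mm. φR_n = 0.75 × 0.6 × 480 × 3.535 × 92 = 70.2 kN.
Base metal shear (6 mm plate): yield φR_n = 1.0×0.6×345×6×92 = 114.3 kN; rupture φR_n = 0.75×0.6×450×6×92 = 111.8 kN; take 111.8 kN (rupture).
Governing: min(70.2, 111.8) = 70.2 kN → weld metal.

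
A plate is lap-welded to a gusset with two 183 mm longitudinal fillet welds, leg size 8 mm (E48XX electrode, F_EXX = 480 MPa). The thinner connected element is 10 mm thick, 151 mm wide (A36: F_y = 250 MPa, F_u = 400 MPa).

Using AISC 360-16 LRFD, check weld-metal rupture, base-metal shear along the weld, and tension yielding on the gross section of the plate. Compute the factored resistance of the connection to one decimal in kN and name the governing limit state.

339.8 kN (gross-section yield governs)

Weld metal: throat = 0.707×8 = 5.656 mm, L = 2×183 = 366 mm. φR_n = 0.75 × 0.6 × 480 × 5.656 × 366 = 447.1 kN.
Base metal shear (10 mm plate): yield φR_n = 1.0×0.6×250×10×366 = 549.0 kN; rupture φR_n = 0.75×0.6×400×10×366 = 658.8 kN; take 549.0 kN (yield).
Tension yield (gross): A_g = 151×10 = 1510 mm². φR_n = 0.90 × 250 × 1510 = 339.8 kN.
Governing: min(447.1, 549.0, 339.8) = 339.8 kN → gross-section yield.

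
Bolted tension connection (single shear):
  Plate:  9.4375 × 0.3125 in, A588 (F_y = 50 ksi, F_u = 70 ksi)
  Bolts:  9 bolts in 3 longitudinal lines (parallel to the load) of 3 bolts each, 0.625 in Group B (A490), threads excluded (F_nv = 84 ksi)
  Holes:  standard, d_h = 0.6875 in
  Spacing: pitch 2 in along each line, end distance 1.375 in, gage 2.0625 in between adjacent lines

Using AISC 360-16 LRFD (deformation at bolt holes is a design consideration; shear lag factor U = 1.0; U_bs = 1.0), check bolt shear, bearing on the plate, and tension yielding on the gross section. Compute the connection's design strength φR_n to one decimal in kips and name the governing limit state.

132.7 kips (gross-section yield governs)

Bolt shear: A_b = π(0.625)²/4 = 0.3068 in². φR_n = 0.75 × 84 × 0.3068 × 9 × 1 = 174.0 kips.
Bearing (0.3125 in plate, F_u = 70 ksi): end bolts L_c = 1.375 − 0.6875/2 = 1.03125, R_n = min(1.2×1.03125×0.3125×70, 2.4×0.625×0.3125×70) = 27.07 kips/bolt; interior L_c = 2 − 0.6875 = 1.3125, R_n = 32.813 kips/bolt. φR_n = 0.75 × (3×27.07 + 6×32.813) = 208.6 kips.
Tension yield (gross): A_g = 9.4375×0.3125 = 2.9492 in². φR_n = 0.90 × 50 × 2.9492 = 132.7 kips.
Governing: min(174.0, 208.6, 132.7) = 132.7 kips → gross-section yield.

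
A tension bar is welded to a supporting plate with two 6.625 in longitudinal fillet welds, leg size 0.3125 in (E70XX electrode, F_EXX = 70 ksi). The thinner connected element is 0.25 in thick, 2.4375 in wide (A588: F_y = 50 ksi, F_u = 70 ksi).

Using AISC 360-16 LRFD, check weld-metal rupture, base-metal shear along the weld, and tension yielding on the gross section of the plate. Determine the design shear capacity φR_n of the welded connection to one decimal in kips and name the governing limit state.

27.4 kips (gross-section yield governs)

Weld metal: throat = 0.707×0.3125 = 0.22094 in, L = 2×6.625 = 13.25 in. φR_n = 0.75 × 0.6 × 70 × 0.22094 × 13.25 = 92.2 kips.
Base metal shear (0.25 in plate): yield φR_n = 1.0×0.6×50×0.25×13.25 = 99.4 kips; rupture φR_n = 0.75×0.6×70×0.25×13.25 = 104.3 kips; take 99.4 kips (yield).
Tension yield (gross): A_g = 2.4375×0.25 = 0.60938 in². φR_n = 0.90 × 50 × 0.60938 = 27.4 kips.
Governing: min(92.2, 99.4, 27.4) = 27.4 kips → gross-section yield.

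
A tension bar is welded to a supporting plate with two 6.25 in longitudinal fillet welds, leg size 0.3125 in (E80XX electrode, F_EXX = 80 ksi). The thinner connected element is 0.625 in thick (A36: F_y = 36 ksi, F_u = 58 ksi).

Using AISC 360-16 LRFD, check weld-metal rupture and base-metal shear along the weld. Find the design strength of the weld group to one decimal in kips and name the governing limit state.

99.4 kips (weld metal governs)

Weld metal: throat = 0.707×0.3125 = 0.22094 in, L = 2×6.25 = 12.5 in. φR_n = 0.75 × 0.6 × 80 × 0.22094 × 12.5 = 99.4 kips.
Base metal shear (0.625 in plate): yield φR_n = 1.0×0.6×36×0.625×12.5 = 168.8 kips; rupture φR_n = 0.75×0.6×58×0.625×12.5 = 203.9 kips; take 168.8 kips (yield).
Governing: min(99.4, 168.8) = 99.4 kips → weld metal.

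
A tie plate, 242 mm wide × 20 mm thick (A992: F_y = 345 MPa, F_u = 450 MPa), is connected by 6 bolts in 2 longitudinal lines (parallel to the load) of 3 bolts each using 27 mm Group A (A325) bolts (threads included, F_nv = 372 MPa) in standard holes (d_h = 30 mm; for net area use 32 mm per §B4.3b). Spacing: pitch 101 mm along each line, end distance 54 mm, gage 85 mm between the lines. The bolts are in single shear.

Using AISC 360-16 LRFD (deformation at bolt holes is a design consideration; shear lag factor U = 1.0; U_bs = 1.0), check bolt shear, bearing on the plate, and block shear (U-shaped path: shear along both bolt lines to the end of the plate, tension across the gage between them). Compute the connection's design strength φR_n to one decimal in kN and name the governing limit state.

958.5 kN (bolt shear governs)

Bolt shear: A_b = π(27)²/4 = 572.56 mm². φR_n = 0.75 × 372 × 572.56 × 6 × 1 = 958.5 kN.
Bearing (20 mm plate, F_u = 450 MPa): end bolts L_c = 54 − 30/2 = 39, R_n = min(1.2×39×20×450, 2.4×27×20×450) = 421.2 kN/bolt; interior L_c = 101 − 30 = 71, R_n = 583.2 kN/bolt. φR_n = 0.75 × (2×421.2 + 4×583.2) = 2381.4 kN.
Block shear: shear path 2×[54+2×101] = 2×256 mm, A_gv = 10240, A_nv = 2×(256 − 2.5×32)×20 = 7040 mm²; tension across gage: (85 − 1×32)×20 = 1060 mm². R_n = min(0.6×450×7040, 0.6×345×10240) + 1.0×450×1060 = min(1900.8, 2119.7) + 477 = 2377.8 kN. φR_n = 0.75 × 2377.8 = 1783.4 kN.
Governing: min(958.5, 2381.4, 1783.4) = 958.5 kN → bolt shear.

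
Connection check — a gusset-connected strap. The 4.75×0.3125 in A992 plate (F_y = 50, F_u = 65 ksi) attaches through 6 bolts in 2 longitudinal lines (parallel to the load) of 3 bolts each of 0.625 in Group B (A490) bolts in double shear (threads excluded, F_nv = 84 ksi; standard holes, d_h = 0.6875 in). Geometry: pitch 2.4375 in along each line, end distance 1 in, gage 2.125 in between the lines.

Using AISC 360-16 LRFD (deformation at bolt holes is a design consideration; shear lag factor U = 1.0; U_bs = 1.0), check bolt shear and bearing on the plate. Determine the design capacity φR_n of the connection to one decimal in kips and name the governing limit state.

115.4 kips (bearing governs)

Bolt shear: A_b = π(0.625)²/4 = 0.3068 in². φR_n = 0.75 × 84 × 0.3068 × 6 × 2 = 231.9 kips.
Bearing (0.3125 in plate, F_u = 65 ksi): end bolts L_c = 1 − 0.6875/2 = 0.65625, R_n = min(1.2×0.65625×0.3125×65, 2.4×0.625×0.3125×65) = 15.996 kips/bolt; interior L_c = 2.4375 − 0.6875 = 1.75, R_n = 30.469 kips/bolt. φR_n = 0.75 × (2×15.996 + 4×30.469) = 115.4 kips.
Governing: min(231.9, 115.4) = 115.4 kips → bearing.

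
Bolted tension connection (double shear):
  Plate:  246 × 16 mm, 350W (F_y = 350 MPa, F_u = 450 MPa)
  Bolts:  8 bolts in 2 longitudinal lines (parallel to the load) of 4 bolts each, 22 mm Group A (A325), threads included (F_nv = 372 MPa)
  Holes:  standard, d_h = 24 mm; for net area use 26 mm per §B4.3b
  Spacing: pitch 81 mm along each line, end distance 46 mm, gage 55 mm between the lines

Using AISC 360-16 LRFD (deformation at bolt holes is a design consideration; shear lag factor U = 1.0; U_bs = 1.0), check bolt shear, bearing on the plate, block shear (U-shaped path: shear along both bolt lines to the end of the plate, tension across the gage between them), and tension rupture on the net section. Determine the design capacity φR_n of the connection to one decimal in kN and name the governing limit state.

Bolt shear: A_b = π(22)²/4 = 380.13 mm². φR_n = 0.75 × 372 × 380.13 × 8 × 2 = 1696.9 kN.
Bearing (16 mm plate, F_u = 450 MPa): end bolts L_c = 46 − 24/2 = 34, R_n = min(1.2×34×16×450, 2.4×22×16×450) = 293.76 kN/bolt; interior L_c = 81 − 24 = 57, R_n = 380.16 kN/bolt. φR_n = 0.75 × (2×293.76 + 6×380.16) = 2151.4 kN.
Block shear: shear path 2×[46+3×81] = 2×289 mm, A_gv = 9248, A_nv = 2×(289 − 3.5×26)×16 = 6336 mm²; tension across gage: (55 − 1×26)×16 = 464 mm². R_n = min(0.6×450×6336, 0.6×350×9248) + 1.0×450×464 = min(1710.7, 1942.1) + 208.8 = 1919.5 kN. φR_n = 0.75 × 1919.5 = 1439.6 kN.
Tension rupture (net): A_n = (246 − 2×26)×16 = 3104 mm² (U = 1.0, A_e = A_n). φR_n = 0.75 × 450 × 3104 = 1047.6 kN.
Governing: min(1696.9, 2151.4, 1439.6, 1047.6) = 1047.6 kN → net-section rupture.

1047.6 kN (net-section rupture governs)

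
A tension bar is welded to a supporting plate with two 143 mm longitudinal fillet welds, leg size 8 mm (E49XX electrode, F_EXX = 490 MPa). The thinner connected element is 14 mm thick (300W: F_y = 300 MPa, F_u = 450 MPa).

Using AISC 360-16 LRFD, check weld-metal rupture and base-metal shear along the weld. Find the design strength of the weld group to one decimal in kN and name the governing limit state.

Weld metal: throat = 0.707×8 = 5.656 mm, L = 2×143 = 286 mm. φR_n = 0.75 × 0.6 × 490 × 5.656 × 286 = 356.7 kN.
Base metal shear (14 mm plate): yield φR_n = 1.0×0.6×300×14×286 = 720.7 kN; rupture φR_n = 0.75×0.6×450×14×286 = 810.8 kN; take 720.7 kN (yield).
Governing: min(356.7, 720.7) = 356.7 kN → weld metal.

356.7 kN (weld metal governs)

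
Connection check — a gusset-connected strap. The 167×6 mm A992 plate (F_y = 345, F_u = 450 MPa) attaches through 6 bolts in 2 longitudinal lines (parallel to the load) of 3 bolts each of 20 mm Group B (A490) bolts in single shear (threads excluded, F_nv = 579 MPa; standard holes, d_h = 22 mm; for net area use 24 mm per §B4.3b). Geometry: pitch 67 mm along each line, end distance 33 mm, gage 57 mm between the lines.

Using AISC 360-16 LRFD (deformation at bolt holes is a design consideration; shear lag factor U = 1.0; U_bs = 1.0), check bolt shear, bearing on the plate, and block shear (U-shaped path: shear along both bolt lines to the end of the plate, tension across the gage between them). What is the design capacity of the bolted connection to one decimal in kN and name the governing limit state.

Bolt shear: A_b = π(20)²/4 = 314.16 mm². φR_n = 0.75 × 579 × 314.16 × 6 × 1 = 818.5 kN.
Bearing (6 mm plate, F_u = 450 MPa): end bolts L_c = 33 − 22/2 = 22, R_n = min(1.2×22×6×450, 2.4×20×6×450) = 71.28 kN/bolt; interior L_c = 67 − 22 = 45, R_n = 129.6 kN/bolt. φR_n = 0.75 × (2×71.28 + 4×129.6) = 495.7 kN.
Block shear: shear path 2×[33+2×67] = 2×167 mm, A_gv = 2004, A_nv = 2×(167 − 2.5×24)×6 = 1284 mm²; tension across gage: (57 − 1×24)×6 = 198 mm². R_n = min(0.6×450×1284, 0.6×345×2004) + 1.0×450×198 = min(346.68, 414.83) + 89.1 = 435.78 kN. φR_n = 0.75 × 435.78 = 326.8 kN.
Governing: min(818.5, 495.7, 326.8) = 326.8 kN → block shear.

326.8 kN (block shear governs)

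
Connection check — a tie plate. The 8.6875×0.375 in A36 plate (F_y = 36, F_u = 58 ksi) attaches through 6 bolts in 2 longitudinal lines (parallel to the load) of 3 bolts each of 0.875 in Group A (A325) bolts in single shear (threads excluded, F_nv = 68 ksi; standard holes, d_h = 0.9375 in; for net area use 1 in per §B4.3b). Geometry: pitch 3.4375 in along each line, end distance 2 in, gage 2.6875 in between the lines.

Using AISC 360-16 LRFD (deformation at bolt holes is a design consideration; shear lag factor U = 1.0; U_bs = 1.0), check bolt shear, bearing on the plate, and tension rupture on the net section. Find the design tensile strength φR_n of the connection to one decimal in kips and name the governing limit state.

109.1 kips (net-section rupture governs)

Bolt shear: A_b = π(0.875)²/4 = 0.60132 in². φR_n = 0.75 × 68 × 0.60132 × 6 × 1 = 184.0 kips.
Bearing (0.375 in plate, F_u = 58 ksi): end bolts L_c = 2 − 0.9375/2 = 1.53125, R_n = min(1.2×1.53125×0.375×58, 2.4×0.875×0.375×58) = 39.966 kips/bolt; interior L_c = 3.4375 − 0.9375 = 2.5, R_n = 45.675 kips/bolt. φR_n = 0.75 × (2×39.966 + 4×45.675) = 197.0 kips.
Tension rupture (net): A_n = (8.6875 − 2×1)×0.375 = 2.5078 in² (U = 1.0, A_e = A_n). φR_n = 0.75 × 58 × 2.5078 = 109.1 kips.
Governing: min(184.0, 197.0, 109.1) = 109.1 kips → net-section rupture.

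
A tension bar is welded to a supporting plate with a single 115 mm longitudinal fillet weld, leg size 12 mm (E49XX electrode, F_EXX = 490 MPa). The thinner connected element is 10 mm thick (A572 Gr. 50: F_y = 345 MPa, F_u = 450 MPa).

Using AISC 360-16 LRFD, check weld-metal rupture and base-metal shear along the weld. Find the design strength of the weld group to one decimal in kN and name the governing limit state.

215.1 kN (weld metal governs)

Weld metal: throat = 0.707×12 = 8.484 mm, L = 115 mm. φR_n = 0.75 × 0.6 × 490 × 8.484 × 115 = 215.1 kN.
Base metal shear (10 mm plate): yield φR_n = 1.0×0.6×345×10×115 = 238.1 kN; rupture φR_n = 0.75×0.6×450×10×115 = 232.9 kN; take 232.9 kN (rupture).
Governing: min(215.1, 232.9) = 215.1 kN → weld metal.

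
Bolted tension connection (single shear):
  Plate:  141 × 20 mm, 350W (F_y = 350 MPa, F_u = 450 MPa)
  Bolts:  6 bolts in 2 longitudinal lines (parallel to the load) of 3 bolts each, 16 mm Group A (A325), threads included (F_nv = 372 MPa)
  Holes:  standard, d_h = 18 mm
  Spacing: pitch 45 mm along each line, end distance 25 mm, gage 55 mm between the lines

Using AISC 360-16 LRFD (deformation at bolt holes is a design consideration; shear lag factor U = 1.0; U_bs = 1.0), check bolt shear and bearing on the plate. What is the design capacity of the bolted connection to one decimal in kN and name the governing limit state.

Bolt shear: A_b = π(16)²/4 = 201.06 mm². φR_n = 0.75 × 372 × 201.06 × 6 × 1 = 336.6 kN.
Bearing (20 mm plate, F_u = 450 MPa): end bolts L_c = 25 − 18/2 = 16, R_n = min(1.2×16×20×450, 2.4×16×20×450) = 172.8 kN/bolt; interior L_c = 45 − 18 = 27, R_n = 291.6 kN/bolt. φR_n = 0.75 × (2×172.8 + 4×291.6) = 1134.0 kN.
Governing: min(336.6, 1134.0) = 336.6 kN → bolt shear.

336.6 kN (bolt shear governs)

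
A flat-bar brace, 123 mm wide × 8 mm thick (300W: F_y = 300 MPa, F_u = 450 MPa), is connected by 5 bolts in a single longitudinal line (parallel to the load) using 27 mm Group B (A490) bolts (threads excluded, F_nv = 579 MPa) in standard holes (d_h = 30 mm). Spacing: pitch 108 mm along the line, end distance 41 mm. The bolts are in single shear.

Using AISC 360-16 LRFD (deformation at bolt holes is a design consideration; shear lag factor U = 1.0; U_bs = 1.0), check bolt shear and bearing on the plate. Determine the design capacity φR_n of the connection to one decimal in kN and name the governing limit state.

784.1 kN (bearing governs)

Bolt shear: A_b = π(27)²/4 = 572.56 mm². φR_n = 0.75 × 579 × 572.56 × 5 × 1 = 1243.2 kN.
Bearing (8 mm plate, F_u = 450 MPa): end bolts L_c = 41 − 30/2 = 26, R_n = min(1.2×26×8×450, 2.4×27×8×450) = 112.32 kN/bolt; interior L_c = 108 − 30 = 78, R_n = 233.28 kN/bolt. φR_n = 0.75 × (1×112.32 + 4×233.28) = 784.1 kN.
Governing: min(1243.2, 784.1) = 784.1 kN → bearing.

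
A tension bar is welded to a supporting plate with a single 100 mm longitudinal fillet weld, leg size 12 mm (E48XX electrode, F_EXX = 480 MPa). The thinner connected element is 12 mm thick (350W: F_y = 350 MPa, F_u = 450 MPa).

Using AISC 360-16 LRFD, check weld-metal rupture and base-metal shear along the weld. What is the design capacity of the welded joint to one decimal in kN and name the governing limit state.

183.3 kN (weld metal governs)

Weld metal: throat = 0.707×12 = 8.484 mm, L = 100 mm. φR_n = 0.75 × 0.6 × 480 × 8.484 × 100 = 183.3 kN.
Base metal shear (12 mm plate): yield φR_n = 1.0×0.6×350×12×100 = 252.0 kN; rupture φR_n = 0.75×0.6×450×12×100 = 243.0 kN; take 243.0 kN (rupture).
Governing: min(183.3, 243.0) = 183.3 kN → weld metal.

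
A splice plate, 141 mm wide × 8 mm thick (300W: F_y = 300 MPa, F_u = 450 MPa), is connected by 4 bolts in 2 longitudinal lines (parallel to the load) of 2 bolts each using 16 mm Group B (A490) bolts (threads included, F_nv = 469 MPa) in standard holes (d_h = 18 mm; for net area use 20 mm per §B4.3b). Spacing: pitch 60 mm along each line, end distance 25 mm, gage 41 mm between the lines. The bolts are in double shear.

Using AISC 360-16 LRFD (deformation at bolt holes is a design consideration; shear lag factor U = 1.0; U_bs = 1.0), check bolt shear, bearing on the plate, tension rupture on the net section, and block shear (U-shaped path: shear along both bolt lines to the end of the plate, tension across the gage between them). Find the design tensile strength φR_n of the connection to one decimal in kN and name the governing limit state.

234.9 kN (block shear governs)

Bolt shear: A_b = π(16)²/4 = 201.06 mm². φR_n = 0.75 × 469 × 201.06 × 4 × 2 = 565.8 kN.
Bearing (8 mm plate, F_u = 450 MPa): end bolts L_c = 25 − 18/2 = 16, R_n = min(1.2×16×8×450, 2.4×16×8×450) = 69.12 kN/bolt; interior L_c = 60 − 18 = 42, R_n = 138.24 kN/bolt. φR_n = 0.75 × (2×69.12 + 2×138.24) = 311.0 kN.
Tension rupture (net): A_n = (141 − 2×20)×8 = 808 mm² (U = 1.0, A_e = A_n). φR_n = 0.75 × 450 × 808 = 272.7 kN.
Block shear: shear path 2×[25+1×60] = 2×85 mm, A_gv = 1360, A_nv = 2×(85 − 1.5×20)×8 = 880 mm²; tension across gage: (41 − 1×20)×8 = 168 mm². R_n = min(0.6×450×880, 0.6×300×1360) + 1.0×450×168 = min(237.6, 244.8) + 75.6 = 313.2 kN. φR_n = 0.75 × 313.2 = 234.9 kN.
Governing: min(565.8, 311.0, 272.7, 234.9) = 234.9 kN → block shear.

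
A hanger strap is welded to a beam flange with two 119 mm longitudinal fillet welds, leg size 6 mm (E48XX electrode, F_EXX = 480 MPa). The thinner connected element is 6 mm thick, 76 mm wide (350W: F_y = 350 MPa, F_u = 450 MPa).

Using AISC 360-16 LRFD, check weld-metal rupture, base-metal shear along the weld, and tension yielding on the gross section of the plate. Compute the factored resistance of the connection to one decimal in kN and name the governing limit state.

143.6 kN (gross-section yield governs)

Weld metal: throat = 0.707×6 = 4.242 mm, L = 2×119 = 238 mm. φR_n = 0.75 × 0.6 × 480 × 4.242 × 238 = 218.1 kN.
Base metal shear (6 mm plate): yield φR_n = 1.0×0.6×350×6×238 = 299.9 kN; rupture φR_n = 0.75×0.6×450×6×238 = 289.2 kN; take 289.2 kN (rupture).
Tension yield (gross): A_g = 76×6 = 456 mm². φR_n = 0.90 × 350 × 456 = 143.6 kN.
Governing: min(218.1, 289.2, 143.6) = 143.6 kN → gross-section yield.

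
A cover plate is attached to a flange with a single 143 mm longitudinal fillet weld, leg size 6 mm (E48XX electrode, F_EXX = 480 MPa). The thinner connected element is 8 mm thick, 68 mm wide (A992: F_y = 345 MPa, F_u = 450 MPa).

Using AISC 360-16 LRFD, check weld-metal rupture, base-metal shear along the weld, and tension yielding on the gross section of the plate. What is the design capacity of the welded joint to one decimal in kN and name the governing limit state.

131.0 kN (weld metal governs)

Weld metal: throat = 0.707×6 = 4.242 mm, L = 143 mm. φR_n = 0.75 × 0.6 × 480 × 4.242 × 143 = 131.0 kN.
Base metal shear (8 mm plate): yield φR_n = 1.0×0.6×345×8×143 = 236.8 kN; rupture φR_n = 0.75×0.6×450×8×143 = 231.7 kN; take 231.7 kN (rupture).
Tension yield (gross): A_g = 68×8 = 544 mm². φR_n = 0.90 × 345 × 544 = 168.9 kN.
Governing: min(131.0, 231.7, 168.9) = 131.0 kN → weld metal.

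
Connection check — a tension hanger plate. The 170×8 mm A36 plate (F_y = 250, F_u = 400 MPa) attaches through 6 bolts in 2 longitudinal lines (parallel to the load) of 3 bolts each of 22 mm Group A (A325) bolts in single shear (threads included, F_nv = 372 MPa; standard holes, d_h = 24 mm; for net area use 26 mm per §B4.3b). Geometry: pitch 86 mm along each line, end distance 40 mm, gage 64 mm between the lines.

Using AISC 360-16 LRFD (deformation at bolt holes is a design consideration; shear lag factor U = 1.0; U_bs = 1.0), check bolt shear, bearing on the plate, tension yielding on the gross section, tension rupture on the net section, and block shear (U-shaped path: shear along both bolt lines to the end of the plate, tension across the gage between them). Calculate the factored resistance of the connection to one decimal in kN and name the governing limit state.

Bolt shear: A_b = π(22)²/4 = 380.13 mm². φR_n = 0.75 × 372 × 380.13 × 6 × 1 = 636.3 kN.
Bearing (8 mm plate, F_u = 400 MPa): end bolts L_c = 40 − 24/2 = 28, R_n = min(1.2×28×8×400, 2.4×22×8×400) = 107.52 kN/bolt; interior L_c = 86 − 24 = 62, R_n = 168.96 kN/bolt. φR_n = 0.75 × (2×107.52 + 4×168.96) = 668.2 kN.
Tension yield (gross): A_g = 170×8 = 1360 mm². φR_n = 0.90 × 250 × 1360 = 306.0 kN.
Tension rupture (net): A_n = (170 − 2×26)×8 = 944 mm² (U = 1.0, A_e = A_n). φR_n = 0.75 × 400 × 944 = 283.2 kN.
Block shear: shear path 2×[40+2×86] = 2×212 mm, A_gv = 3392, A_nv = 2×(212 − 2.5×26)×8 = 2352 mm²; tension across gage: (64 − 1×26)×8 = 304 mm². R_n = min(0.6×400×2352, 0.6×250×3392) + 1.0×400×304 = min(564.48, 508.8) + 121.6 = 630.4 kN. φR_n = 0.75 × 630.4 = 472.8 kN.
Governing: min(636.3, 668.2, 306.0, 283.2, 472.8) = 283.2 kN → net-section rupture.

283.2 kN (net-section rupture governs)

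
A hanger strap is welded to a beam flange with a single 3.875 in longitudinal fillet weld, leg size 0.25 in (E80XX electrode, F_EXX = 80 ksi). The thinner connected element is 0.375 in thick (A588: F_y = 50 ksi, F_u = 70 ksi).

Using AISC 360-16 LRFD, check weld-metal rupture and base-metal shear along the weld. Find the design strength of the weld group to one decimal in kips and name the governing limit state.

24.7 kips (weld metal governs)

Weld metal: throat = 0.707×0.25 = 0.17675 in, L = 3.875 in. φR_n = 0.75 × 0.6 × 80 × 0.17675 × 3.875 = 24.7 kips.
Base metal shear (0.375 in plate): yield φR_n = 1.0×0.6×50×0.375×3.875 = 43.6 kips; rupture φR_n = 0.75×0.6×70×0.375×3.875 = 45.8 kips; take 43.6 kips (yield).
Governing: min(24.7, 43.6) = 24.7 kips → weld metal.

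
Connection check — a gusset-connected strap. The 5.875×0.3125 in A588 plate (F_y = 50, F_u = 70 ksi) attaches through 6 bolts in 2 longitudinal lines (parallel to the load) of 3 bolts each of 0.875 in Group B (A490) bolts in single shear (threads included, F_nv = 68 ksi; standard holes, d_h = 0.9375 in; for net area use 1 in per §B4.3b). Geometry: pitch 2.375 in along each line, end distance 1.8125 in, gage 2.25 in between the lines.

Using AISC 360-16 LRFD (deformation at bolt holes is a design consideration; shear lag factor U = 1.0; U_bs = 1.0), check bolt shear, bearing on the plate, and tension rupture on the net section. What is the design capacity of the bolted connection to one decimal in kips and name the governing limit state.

Bolt shear: A_b = π(0.875)²/4 = 0.60132 in². φR_n = 0.75 × 68 × 0.60132 × 6 × 1 = 184.0 kips.
Bearing (0.3125 in plate, F_u = 70 ksi): end bolts L_c = 1.8125 − 0.9375/2 = 1.34375, R_n = min(1.2×1.34375×0.3125×70, 2.4×0.875×0.3125×70) = 35.273 kips/bolt; interior L_c = 2.375 − 0.9375 = 1.4375, R_n = 37.734 kips/bolt. φR_n = 0.75 × (2×35.273 + 4×37.734) = 166.1 kips.
Tension rupture (net): A_n = (5.875 − 2×1)×0.3125 = 1.2109 in² (U = 1.0, A_e = A_n). φR_n = 0.75 × 70 × 1.2109 = 63.6 kips.
Governing: min(184.0, 166.1, 63.6) = 63.6 kips → net-section rupture.

63.6 kips (net-section rupture governs)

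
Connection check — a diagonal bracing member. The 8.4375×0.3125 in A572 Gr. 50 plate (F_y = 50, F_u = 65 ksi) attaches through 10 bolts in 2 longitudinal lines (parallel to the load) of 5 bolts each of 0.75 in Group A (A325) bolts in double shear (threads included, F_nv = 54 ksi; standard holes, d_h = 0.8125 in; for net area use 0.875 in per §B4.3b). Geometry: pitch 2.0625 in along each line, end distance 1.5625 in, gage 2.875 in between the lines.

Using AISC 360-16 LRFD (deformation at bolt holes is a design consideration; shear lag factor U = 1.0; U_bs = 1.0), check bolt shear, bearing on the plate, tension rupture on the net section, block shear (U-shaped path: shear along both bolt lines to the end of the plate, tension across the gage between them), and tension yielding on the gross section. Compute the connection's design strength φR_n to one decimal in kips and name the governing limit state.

Bolt shear: A_b = π(0.75)²/4 = 0.44179 in². φR_n = 0.75 × 54 × 0.44179 × 10 × 2 = 357.8 kips.
Bearing (0.3125 in plate, F_u = 65 ksi): end bolts L_c = 1.5625 − 0.8125/2 = 1.15625, R_n = min(1.2×1.15625×0.3125×65, 2.4×0.75×0.3125×65) = 28.184 kips/bolt; interior L_c = 2.0625 − 0.8125 = 1.25, R_n = 30.469 kips/bolt. φR_n = 0.75 × (2×28.184 + 8×30.469) = 225.1 kips.
Tension rupture (net): A_n = (8.4375 − 2×0.875)×0.3125 = 2.0898 in² (U = 1.0, A_e = A_n). φR_n = 0.75 × 65 × 2.0898 = 101.9 kips.
Block shear: shear path 2×[1.5625+4×2.0625] = 2×9.8125 in, A_gv = 6.1328, A_nv = 2×(9.8125 − 4.5×0.875)×0.3125 = 3.6719 in²; tension across gage: (2.875 − 1×0.875)×0.3125 = 0.625 in². R_n = min(0.6×65×3.6719, 0.6×50×6.1328) + 1.0×65×0.625 = min(143.2, 183.98) + 40.625 = 183.83 kips. φR_n = 0.75 × 183.83 = 137.9 kips.
Tension yield (gross): A_g = 8.4375×0.3125 = 2.6367 in². φR_n = 0.90 × 50 × 2.6367 = 118.7 kips.
Governing: min(357.8, 225.1, 101.9, 137.9, 118.7) = 101.9 kips → net-section rupture.

101.9 kips (net-section rupture governs)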